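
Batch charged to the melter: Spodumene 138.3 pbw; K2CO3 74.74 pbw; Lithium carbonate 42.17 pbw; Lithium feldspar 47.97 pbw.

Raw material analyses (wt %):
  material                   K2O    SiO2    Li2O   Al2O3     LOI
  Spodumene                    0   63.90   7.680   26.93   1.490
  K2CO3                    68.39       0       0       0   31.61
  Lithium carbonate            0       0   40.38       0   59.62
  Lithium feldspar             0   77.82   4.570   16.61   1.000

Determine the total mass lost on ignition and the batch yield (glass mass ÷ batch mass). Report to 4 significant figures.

In-progress results appear rounded to 4 significant digits on the page — each numeric step holds full precision from start to finish — exactly one rounding lands on each reported value. All derived quantities (four oxide percentages, totals, ignition loss, the yield, glass mass) are carried from the weighed amounts per 251.9 pbw of glass in full precision exactly as shown in the problem or the answer.
Material-by-material LOI:
  Spodumene: 138.3 × 0.01490 = 2.061 pbw
  K2CO3: 74.74 × 0.3161 = 23.63 pbw
  Lithium carbonate: 42.17 × 0.5962 = 25.14 pbw
  Lithium feldspar: 47.97 × 0.01000 = 0.4797 pbw
Total LOI = 51.31 pbw
Glass = batch − LOI = 303.2 − 51.31 = 251.9 pbw

LOI loss = 51.31 pbw; glass = 251.9 pbw; yield = 83.08%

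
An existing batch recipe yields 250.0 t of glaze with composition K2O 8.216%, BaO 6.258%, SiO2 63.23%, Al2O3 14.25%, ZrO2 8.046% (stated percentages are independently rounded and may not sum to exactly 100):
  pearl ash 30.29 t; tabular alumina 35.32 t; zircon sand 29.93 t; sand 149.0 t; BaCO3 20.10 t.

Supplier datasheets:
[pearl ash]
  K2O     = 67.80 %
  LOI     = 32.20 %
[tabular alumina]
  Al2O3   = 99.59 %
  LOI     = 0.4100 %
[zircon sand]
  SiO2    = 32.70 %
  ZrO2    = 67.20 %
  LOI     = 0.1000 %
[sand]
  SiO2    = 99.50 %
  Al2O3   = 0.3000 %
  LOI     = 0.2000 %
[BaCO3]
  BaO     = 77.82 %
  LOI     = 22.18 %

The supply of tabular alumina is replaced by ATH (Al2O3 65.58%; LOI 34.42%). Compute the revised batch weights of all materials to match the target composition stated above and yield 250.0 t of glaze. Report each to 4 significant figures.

Revised batch per 250.0 t glaze:
  pearl ash: 30.29 t
  ATH: 53.64 t
  zircon sand: 29.93 t
  sand: 149.0 t
  BaCO3: 20.10 t
Total batch = 283.0 t; LOI loss = 33.00 t

Each numeric step maintains full float precision in all steps. In-progress results appear rounded to 4 significant figures in the printout — each reported result undergoes a single rounding — all derived quantities, including yield, net glass mass, LOI, the totals, five oxide percentages, are recomputed from the batch weights on 250.0 t of glass in full precision as set out in either problem or answer.
Oxide mass targets, per 250.0 t glaze:
  K2O: 8.216% × 250.0 = 20.54 t
  BaO: 6.258% × 250.0 = 15.64 t
  SiO2: 63.23% × 250.0 = 158.1 t
  Al2O3: 14.25% × 250.0 = 35.62 t
  ZrO2: 8.046% × 250.0 = 20.11 t
A balance pass over the oxides, on the weights just shown, relative to the basis at hand (sum by sum, the targets are met once rounding is allowed for):
  K2O: 30.29·0.6780 = 20.54 t (target 20.54 t)
  BaO: 20.10·0.7782 = 15.64 t (target 15.64 t)
  SiO2: 29.93·0.3270 + 149.0·0.9950 = 158.0 t (target 158.1 t)
  Al2O3: 53.64·0.6558 + 149.0·0.003000 = 35.62 t (target 35.62 t)
  ZrO2: 29.93·0.6720 = 20.11 t (target 20.11 t)
Mass balance on the glass: total batch − LOI = 250.0 t (targets for the oxides total 250.0 t; versus the stated basis of 250.0 t — rounding explains the deltas).
Whole-batch sum: Σ batch = 283.0 t; LOI loss = Σ batch·LOI = 33.00 t; as yield: glass ÷ batch → 88.34%.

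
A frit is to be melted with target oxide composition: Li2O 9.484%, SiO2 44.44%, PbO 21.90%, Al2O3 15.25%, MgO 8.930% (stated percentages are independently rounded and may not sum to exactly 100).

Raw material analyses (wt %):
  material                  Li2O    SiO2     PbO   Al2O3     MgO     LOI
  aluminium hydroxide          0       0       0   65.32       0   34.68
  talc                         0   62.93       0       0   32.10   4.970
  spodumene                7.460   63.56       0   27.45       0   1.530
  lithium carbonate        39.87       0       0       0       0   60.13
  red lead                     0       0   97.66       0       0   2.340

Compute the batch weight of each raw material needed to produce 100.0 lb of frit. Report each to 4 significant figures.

Mid-chain values appear with 4-significant-figure rounding alongside each step; the whole derivation runs at exact precision at every stage. Every reported figure is rounded only once. The derived quantities are computed from the weighed amounts for 100.0 lb of glass in exact precision (five oxide percentages, net glass mass, LOI, the yield, the totals), exactly as shown in the problem or answer text.
Target oxide masses per 100.0 lb frit:
  Li2O: 9.484% × 100.0 = 9.484 lb
  SiO2: 44.44% × 100.0 = 44.44 lb
  PbO: 21.90% × 100.0 = 21.90 lb
  Al2O3: 15.25% × 100.0 = 15.25 lb
  MgO: 8.930% × 100.0 = 8.930 lb
Checking each oxide sum from the weights as reported, versus the basis set out (sums match the target masses modulo rounding of the values):
  Li2O: 42.37·0.07460 + 15.86·0.3987 = 9.484 lb (target 9.484 lb)
  SiO2: 27.82·0.6293 + 42.37·0.6356 = 44.44 lb (target 44.44 lb)
  PbO: 22.42·0.9766 = 21.90 lb (target 21.90 lb)
  Al2O3: 5.539·0.6532 + 42.37·0.2745 = 15.25 lb (target 15.25 lb)
  MgO: 27.82·0.3210 = 8.930 lb (target 8.930 lb)
Glass-mass bookkeeping: net batch after ignition = 100.0 lb (summing oxide targets gives 100.0 lb; with the basis standing at 100.0 lb — rounding explains the deltas).
Adding the batch up: Σ batch = 114.0 lb; loss to ignition Σ batch·LOI = 14.01 lb; the yield ratio, glass ÷ batch: 87.71%.

Batch per 100.0 lb frit:
  aluminium hydroxide: 5.539 lb
  talc: 27.82 lb
  spodumene: 42.37 lb
  lithium carbonate: 15.86 lb
  red lead: 22.42 lb
Total batch = 114.0 lb; LOI loss = 14.01 lb; yield = 87.71%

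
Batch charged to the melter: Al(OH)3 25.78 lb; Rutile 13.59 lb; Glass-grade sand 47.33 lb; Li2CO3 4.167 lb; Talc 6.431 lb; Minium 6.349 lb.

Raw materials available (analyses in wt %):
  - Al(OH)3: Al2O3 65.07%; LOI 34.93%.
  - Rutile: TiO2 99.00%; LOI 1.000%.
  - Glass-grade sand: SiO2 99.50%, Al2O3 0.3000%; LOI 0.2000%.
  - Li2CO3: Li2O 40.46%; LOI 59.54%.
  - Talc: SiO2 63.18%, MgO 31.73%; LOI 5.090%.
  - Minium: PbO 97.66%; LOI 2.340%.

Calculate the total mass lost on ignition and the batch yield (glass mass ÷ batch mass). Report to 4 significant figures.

Intermediates are printed with 4-significant-figure rounding alongside each step; every computation keeps exact precision through the solve. A single rounding completes each reported result — the derived quantities, which include ignition loss, the totals, net glass mass, six oxide percentages, yield, are re-derived at full precision, as they appear in the question or the answer, using the weight values for 91.45 lb of glass.
Material-by-material LOI:
  Al(OH)3: 25.78 × 0.3493 = 9.005 lb
  Rutile: 13.59 × 0.01000 = 0.1359 lb
  Glass-grade sand: 47.33 × 0.002000 = 0.09466 lb
  Li2CO3: 4.167 × 0.5954 = 2.481 lb
  Talc: 6.431 × 0.05090 = 0.3273 lb
  Minium: 6.349 × 0.02340 = 0.1486 lb
Total LOI = 12.19 lb
Glass = batch − LOI = 103.6 − 12.19 = 91.45 lb

LOI loss = 12.19 lb; glass = 91.45 lb; yield = 88.24%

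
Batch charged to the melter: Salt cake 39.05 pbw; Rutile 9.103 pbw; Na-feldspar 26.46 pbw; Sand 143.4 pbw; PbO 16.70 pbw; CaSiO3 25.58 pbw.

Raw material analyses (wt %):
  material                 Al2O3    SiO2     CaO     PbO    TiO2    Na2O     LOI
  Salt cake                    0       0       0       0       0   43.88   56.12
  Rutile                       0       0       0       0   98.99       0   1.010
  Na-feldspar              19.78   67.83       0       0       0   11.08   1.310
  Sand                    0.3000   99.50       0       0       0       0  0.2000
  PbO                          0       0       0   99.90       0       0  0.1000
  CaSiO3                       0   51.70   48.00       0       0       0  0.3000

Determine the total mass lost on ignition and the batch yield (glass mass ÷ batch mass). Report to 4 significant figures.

The working math holds exact precision through every step — in-progress results are rounded to 4 significant digits as shown. Each reported value is rounded once only. The derived quantities, which include glass mass, LOI, the totals, six oxide percentages, the yield, are carried in full float precision, as quoted within the problem or answer text, using the weight values for 237.6 pbw of glass.
Material-by-material LOI:
  Salt cake: 39.05 × 0.5612 = 21.91 pbw
  Rutile: 9.103 × 0.01010 = 0.09194 pbw
  Na-feldspar: 26.46 × 0.01310 = 0.3466 pbw
  Sand: 143.4 × 0.002000 = 0.2868 pbw
  PbO: 16.70 × 0.001000 = 0.01670 pbw
  CaSiO3: 25.58 × 0.003000 = 0.07674 pbw
Total LOI = 22.73 pbw
Glass = batch − LOI = 260.3 − 22.73 = 237.6 pbw

LOI loss = 22.73 pbw; glass = 237.6 pbw; yield = 91.27%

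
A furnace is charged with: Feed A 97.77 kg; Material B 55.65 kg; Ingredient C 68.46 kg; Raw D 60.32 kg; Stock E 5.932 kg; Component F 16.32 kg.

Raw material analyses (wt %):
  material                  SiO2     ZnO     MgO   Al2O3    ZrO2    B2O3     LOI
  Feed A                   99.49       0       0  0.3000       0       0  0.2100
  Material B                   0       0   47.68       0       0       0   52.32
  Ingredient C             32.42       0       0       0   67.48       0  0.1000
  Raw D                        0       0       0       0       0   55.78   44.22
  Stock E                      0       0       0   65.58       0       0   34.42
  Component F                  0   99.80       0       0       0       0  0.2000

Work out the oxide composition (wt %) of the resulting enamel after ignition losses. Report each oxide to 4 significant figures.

Glass mass = 246.3 kg (batch 304.5 − LOI 58.14).
Composition: SiO2 48.50%, ZnO 6.612%, MgO 10.77%, Al2O3 1.698%, ZrO2 18.76%, B2O3 13.66%

All arithmetic keeps full precision through the solve — working values appear, rounded to 4 significant figures, in the working; each reported number receives exactly one rounding; derived quantities, including the totals, net glass mass, yield, ignition loss, six oxide percentages, are rebuilt from the weighed amounts per 246.3 kg of glass in exact precision, exactly as shown in the problem or answer text.
Oxide-by-oxide delivered mass:
  SiO2: 97.77·0.9949 + 68.46·0.3242 = 119.5 kg
  ZnO: 16.32·0.9980 = 16.29 kg
  MgO: 55.65·0.4768 = 26.53 kg
  Al2O3: 97.77·0.003000 + 5.932·0.6558 = 4.184 kg
  ZrO2: 68.46·0.6748 = 46.20 kg
  B2O3: 60.32·0.5578 = 33.65 kg
LOI: 97.77·0.002100 + 55.65·0.5232 + 68.46·0.001000 + 60.32·0.4422 + 5.932·0.3442 + 16.32·0.002000 = 58.14 kg
batch − LOI leaves glass = 304.5 − 58.14 = 246.3 kg (the oxide masses sum to this)
percent by weight: oxide/glass ×100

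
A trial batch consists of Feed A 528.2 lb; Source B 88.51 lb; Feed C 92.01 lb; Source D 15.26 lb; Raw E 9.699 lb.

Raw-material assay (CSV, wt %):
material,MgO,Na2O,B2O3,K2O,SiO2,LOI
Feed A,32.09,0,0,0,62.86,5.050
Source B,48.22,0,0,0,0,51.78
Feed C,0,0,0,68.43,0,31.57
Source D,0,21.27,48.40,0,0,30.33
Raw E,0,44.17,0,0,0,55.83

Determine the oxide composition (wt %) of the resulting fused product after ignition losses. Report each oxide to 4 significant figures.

Each numeric step runs at full precision at every stage; in-progress results appear rounded off to 4 significant digits in the working; each reported result sees exactly one rounding — the derived quantities, including LOI, five oxide percentages, yield, net glass mass, the totals, are recomputed from the batch weights at 622.1 lb of glass at full float precision, as given in the problem or answer text.
Per-oxide mass from batch:
  MgO: 528.2·0.3209 + 88.51·0.4822 = 212.2 lb
  Na2O: 15.26·0.2127 + 9.699·0.4417 = 7.530 lb
  B2O3: 15.26·0.4840 = 7.386 lb
  K2O: 92.01·0.6843 = 62.96 lb
  SiO2: 528.2·0.6286 = 332.0 lb
LOI: 528.2·0.05050 + 88.51·0.5178 + 92.01·0.3157 + 15.26·0.3033 + 9.699·0.5583 = 111.6 lb
Resulting glass, batch − LOI: 733.7 − 111.6 = 622.1 lb (equal to the oxide-mass sum)
each wt % is 100 × oxide ÷ glass

Glass mass = 622.1 lb (batch 733.7 − LOI 111.6).
Composition: MgO 34.11%, Na2O 1.210%, B2O3 1.187%, K2O 10.12%, SiO2 53.37%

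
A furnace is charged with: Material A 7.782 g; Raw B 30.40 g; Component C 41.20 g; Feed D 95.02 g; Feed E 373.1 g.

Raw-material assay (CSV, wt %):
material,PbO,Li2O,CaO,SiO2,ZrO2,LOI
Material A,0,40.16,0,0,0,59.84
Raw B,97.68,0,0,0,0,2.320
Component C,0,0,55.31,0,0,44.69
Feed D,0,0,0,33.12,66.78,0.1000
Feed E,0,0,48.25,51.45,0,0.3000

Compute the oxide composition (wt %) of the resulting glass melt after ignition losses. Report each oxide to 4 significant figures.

Glass mass = 522.5 g (batch 547.5 − LOI 24.99).
Composition: PbO 5.683%, Li2O 0.5981%, CaO 38.81%, SiO2 42.76%, ZrO2 12.14%

Each numeric step carries full precision at all times — values along the way are printed, rounded to 4 significant figures, between the steps — each reported figure takes a single rounding. All derived quantities are re-derived using the weight values on 522.5 g of glass at full precision (yield, five oxide percentages, glass mass, the totals, LOI), precisely as stated by either problem or answer.
Delivered oxide masses:
  PbO: 30.40·0.9768 = 29.69 g
  Li2O: 7.782·0.4016 = 3.125 g
  CaO: 41.20·0.5531 + 373.1·0.4825 = 202.8 g
  SiO2: 95.02·0.3312 + 373.1·0.5145 = 223.4 g
  ZrO2: 95.02·0.6678 = 63.45 g
LOI: 7.782·0.5984 + 30.40·0.02320 + 41.20·0.4469 + 95.02·0.001000 + 373.1·0.003000 = 24.99 g
Net of LOI, the glass mass = 547.5 − 24.99 = 522.5 g (= the summed oxide contributions)
wt % = oxide mass / glass mass × 100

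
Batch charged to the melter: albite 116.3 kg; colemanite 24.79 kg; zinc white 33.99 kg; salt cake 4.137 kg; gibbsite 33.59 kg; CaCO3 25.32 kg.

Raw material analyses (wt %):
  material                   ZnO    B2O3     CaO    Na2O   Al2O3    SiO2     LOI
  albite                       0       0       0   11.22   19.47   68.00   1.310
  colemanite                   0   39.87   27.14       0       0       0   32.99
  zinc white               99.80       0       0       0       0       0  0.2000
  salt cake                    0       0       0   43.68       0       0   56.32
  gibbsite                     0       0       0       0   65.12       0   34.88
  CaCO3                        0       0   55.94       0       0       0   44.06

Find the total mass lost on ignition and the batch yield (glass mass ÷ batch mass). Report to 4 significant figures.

LOI loss = 34.97 kg; glass = 203.2 kg; yield = 85.31%

The intermediate values are displayed (rounded to four significant digits) between the steps; the whole derivation runs at exact precision at every stage; each reported figure takes a single rounding. Derived quantities (yield, the six compositions, the totals, ignition loss, glass mass) are recomputed using the weight values at 203.2 kg of glass in full precision, exactly as shown in the problem or the answer.
Ignition loss by material:
  albite: 116.3 × 0.01310 = 1.524 kg
  colemanite: 24.79 × 0.3299 = 8.178 kg
  zinc white: 33.99 × 0.002000 = 0.06798 kg
  salt cake: 4.137 × 0.5632 = 2.330 kg
  gibbsite: 33.59 × 0.3488 = 11.72 kg
  CaCO3: 25.32 × 0.4406 = 11.16 kg
Total LOI = 34.97 kg
Glass = batch − LOI = 238.1 − 34.97 = 203.2 kg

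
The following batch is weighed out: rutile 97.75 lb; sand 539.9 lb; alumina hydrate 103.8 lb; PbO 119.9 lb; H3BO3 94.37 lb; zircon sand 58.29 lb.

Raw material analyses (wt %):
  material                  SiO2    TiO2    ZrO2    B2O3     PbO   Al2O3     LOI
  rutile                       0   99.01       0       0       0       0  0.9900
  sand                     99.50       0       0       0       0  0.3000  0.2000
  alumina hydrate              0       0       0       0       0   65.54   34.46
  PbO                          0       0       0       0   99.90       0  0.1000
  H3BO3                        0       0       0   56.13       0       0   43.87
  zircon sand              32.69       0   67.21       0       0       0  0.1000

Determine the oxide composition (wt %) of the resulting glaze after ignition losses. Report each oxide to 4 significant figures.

Glass mass = 934.6 lb (batch 1014 − LOI 79.40).
Composition: SiO2 59.52%, TiO2 10.36%, ZrO2 4.192%, B2O3 5.668%, PbO 12.82%, Al2O3 7.452%

All internal work maintains full float precision through every step — the intermediate values appear (rounded to four significant figures) at each printed step — every reported result carries a single rounding. All derived quantities, including the six compositions, glass mass, ignition loss, yield, the totals, are recomputed starting from the weights for 934.6 lb of glass at exact precision as they appear in the problem or the answer.
Per-oxide mass from batch:
  SiO2: 539.9·0.9950 + 58.29·0.3269 = 556.3 lb
  TiO2: 97.75·0.9901 = 96.78 lb
  ZrO2: 58.29·0.6721 = 39.18 lb
  B2O3: 94.37·0.5613 = 52.97 lb
  PbO: 119.9·0.9990 = 119.8 lb
  Al2O3: 539.9·0.003000 + 103.8·0.6554 = 69.65 lb
LOI: 97.75·0.009900 + 539.9·0.002000 + 103.8·0.3446 + 119.9·0.001000 + 94.37·0.4387 + 58.29·0.001000 = 79.40 lb
Net of LOI, the glass mass = 1014 − 79.40 = 934.6 lb (= the summed oxide contributions)
oxide / glass × 100 gives the wt %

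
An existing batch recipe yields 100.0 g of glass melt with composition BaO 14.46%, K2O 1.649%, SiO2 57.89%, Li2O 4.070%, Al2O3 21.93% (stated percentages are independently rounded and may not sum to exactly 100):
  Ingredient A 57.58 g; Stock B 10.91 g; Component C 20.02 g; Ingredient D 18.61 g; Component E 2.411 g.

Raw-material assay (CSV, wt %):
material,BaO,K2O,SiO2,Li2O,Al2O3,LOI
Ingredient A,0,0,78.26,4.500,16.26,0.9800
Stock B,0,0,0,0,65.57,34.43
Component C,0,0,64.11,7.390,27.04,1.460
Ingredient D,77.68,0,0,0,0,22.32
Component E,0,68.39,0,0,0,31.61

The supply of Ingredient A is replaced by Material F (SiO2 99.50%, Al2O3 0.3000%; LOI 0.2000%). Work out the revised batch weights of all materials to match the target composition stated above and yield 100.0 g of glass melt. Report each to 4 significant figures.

Intermediates are printed rounded off to 4 significant figures when written out. Every computation runs at exact precision at every stage. A single rounding completes every reported value; derived quantities are computed in full precision (LOI, net glass mass, totals, the yield, the five compositions) from the weighed amounts per 100.0 g of glass, as quoted within the question or the answer.
Per-oxide target masses for 100.0 g glass melt:
  BaO: 14.46% × 100.0 = 14.46 g
  K2O: 1.649% × 100.0 = 1.649 g
  SiO2: 57.89% × 100.0 = 57.89 g
  Li2O: 4.070% × 100.0 = 4.070 g
  Al2O3: 21.93% × 100.0 = 21.93 g
Mass-balance tally per oxide working from each reported weight, for the quoted basis mass (summed amounts equal target values inside rounding margins):
  BaO: 18.61·0.7768 = 14.46 g (target 14.46 g)
  K2O: 2.411·0.6839 = 1.649 g (target 1.649 g)
  SiO2: 22.70·0.9950 + 55.07·0.6411 = 57.89 g (target 57.89 g)
  Li2O: 55.07·0.07390 = 4.070 g (target 4.070 g)
  Al2O3: 22.70·0.003000 + 10.63·0.6557 + 55.07·0.2704 = 21.93 g (target 21.93 g)
Glass-mass closure: batch total minus LOI = 100.0 g (targets for the oxides total 100.0 g; stated basis 100.0 g — differing by rounding only).
Summing the batch: Σ batch = 109.4 g; LOI removed, Σ of batch·LOI: 9.425 g; glass ÷ batch gives a yield of 91.39%.

Revised batch per 100.0 g glass melt:
  Material F: 22.70 g
  Stock B: 10.63 g
  Component C: 55.07 g
  Ingredient D: 18.61 g
  Component E: 2.411 g
Total batch = 109.4 g; LOI loss = 9.425 g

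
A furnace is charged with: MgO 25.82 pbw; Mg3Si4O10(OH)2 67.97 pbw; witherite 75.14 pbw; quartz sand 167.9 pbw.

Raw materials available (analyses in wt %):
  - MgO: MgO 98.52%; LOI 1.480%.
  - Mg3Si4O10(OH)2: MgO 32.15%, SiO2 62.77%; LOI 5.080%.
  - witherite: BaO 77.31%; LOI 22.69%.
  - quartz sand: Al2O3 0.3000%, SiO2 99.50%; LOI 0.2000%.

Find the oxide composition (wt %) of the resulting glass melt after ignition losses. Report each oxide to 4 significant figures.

Every computation keeps full float precision at each step. Mid-chain values appear rounded off to 4 significant digits when written out. Each reported result takes just one rounding. All derived quantities (totals, yield, net glass mass, ignition loss, the four compositions) are computed at exact precision from the batch weights per 315.6 pbw of glass as set out in the question or the answer.
Per-oxide mass from batch:
  MgO: 25.82·0.9852 + 67.97·0.3215 = 47.29 pbw
  BaO: 75.14·0.7731 = 58.09 pbw
  Al2O3: 167.9·0.003000 = 0.5037 pbw
  SiO2: 67.97·0.6277 + 167.9·0.9950 = 209.7 pbw
LOI: 25.82·0.01480 + 67.97·0.05080 + 75.14·0.2269 + 167.9·0.002000 = 21.22 pbw
Glass mass = batch − LOI = 336.8 − 21.22 = 315.6 pbw (matching Σ of the oxides)
oxide / glass × 100 gives the wt %

Glass mass = 315.6 pbw (batch 336.8 − LOI 21.22).
Composition: MgO 14.98%, BaO 18.41%, Al2O3 0.1596%, SiO2 66.45%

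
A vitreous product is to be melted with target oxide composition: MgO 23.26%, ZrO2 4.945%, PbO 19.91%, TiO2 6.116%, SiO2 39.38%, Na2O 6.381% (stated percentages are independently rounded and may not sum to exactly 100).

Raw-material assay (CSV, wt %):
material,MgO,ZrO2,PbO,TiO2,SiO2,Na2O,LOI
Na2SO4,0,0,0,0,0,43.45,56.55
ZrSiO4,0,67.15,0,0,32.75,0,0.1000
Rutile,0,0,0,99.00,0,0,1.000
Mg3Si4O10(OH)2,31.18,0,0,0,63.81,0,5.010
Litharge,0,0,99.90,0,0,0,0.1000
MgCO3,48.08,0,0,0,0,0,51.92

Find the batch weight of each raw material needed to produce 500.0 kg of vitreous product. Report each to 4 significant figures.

All arithmetic carries full float precision through every step — values along the way are displayed, with 4-significant-figure rounding, between the steps; exactly one rounding is applied to each reported figure — all derived quantities are re-derived in exact precision (totals, LOI, net glass mass, the six compositions, the yield) from the weighed amounts per 500.0 kg of glass, exactly as printed in problem or answer.
The oxide mass targets at 500.0 kg vitreous product:
  MgO: 23.26% × 500.0 = 116.3 kg
  ZrO2: 4.945% × 500.0 = 24.72 kg
  PbO: 19.91% × 500.0 = 99.55 kg
  TiO2: 6.116% × 500.0 = 30.58 kg
  SiO2: 39.38% × 500.0 = 196.9 kg
  Na2O: 6.381% × 500.0 = 31.90 kg
Checking each oxide sum using the reported weights, against the basis in use (sum by sum, the targets are met net of answer rounding effects):
  MgO: 289.7·0.3118 + 54.03·0.4808 = 116.3 kg (target 116.3 kg)
  ZrO2: 36.82·0.6715 = 24.72 kg (target 24.72 kg)
  PbO: 99.65·0.9990 = 99.55 kg (target 99.55 kg)
  TiO2: 30.89·0.9900 = 30.58 kg (target 30.58 kg)
  SiO2: 36.82·0.3275 + 289.7·0.6381 = 196.9 kg (target 196.9 kg)
  Na2O: 73.43·0.4345 = 31.91 kg (target 31.90 kg)
Consistency of the glass mass: total charge less LOI = 500.0 kg (oxide target masses add up to 500.0 kg; with the basis standing at 500.0 kg — deltas are rounding alone).
Batch total: Σ batch = 584.5 kg; the LOI term Σ batch·LOI equals 84.54 kg; glass ÷ batch gives a yield of 85.54%.

Batch per 500.0 kg vitreous product:
  Na2SO4: 73.43 kg
  ZrSiO4: 36.82 kg
  Rutile: 30.89 kg
  Mg3Si4O10(OH)2: 289.7 kg
  Litharge: 99.65 kg
  MgCO3: 54.03 kg
Total batch = 584.5 kg; LOI loss = 84.54 kg; yield = 85.54%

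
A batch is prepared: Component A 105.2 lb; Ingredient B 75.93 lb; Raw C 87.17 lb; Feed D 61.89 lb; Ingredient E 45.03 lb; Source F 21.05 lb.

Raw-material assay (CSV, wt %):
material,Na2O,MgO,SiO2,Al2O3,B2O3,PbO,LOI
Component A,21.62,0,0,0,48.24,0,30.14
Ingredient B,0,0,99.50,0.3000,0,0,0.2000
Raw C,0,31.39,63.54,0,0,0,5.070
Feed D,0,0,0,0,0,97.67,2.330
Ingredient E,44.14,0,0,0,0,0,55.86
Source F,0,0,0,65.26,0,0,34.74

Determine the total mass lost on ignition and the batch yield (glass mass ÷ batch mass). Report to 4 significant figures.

Values along the way appear rounded to four significant figures as written — each numeric step carries full float precision at each step; each reported number takes exactly one rounding — derived quantities are computed in full float precision (the totals, the six compositions, ignition loss, net glass mass, yield) starting from the weights per 326.1 lb of glass exactly as shown in the problem or answer text.
Material-by-material LOI:
  Component A: 105.2 × 0.3014 = 31.71 lb
  Ingredient B: 75.93 × 0.002000 = 0.1519 lb
  Raw C: 87.17 × 0.05070 = 4.420 lb
  Feed D: 61.89 × 0.02330 = 1.442 lb
  Ingredient E: 45.03 × 0.5586 = 25.15 lb
  Source F: 21.05 × 0.3474 = 7.313 lb
Total LOI = 70.19 lb
Glass = batch − LOI = 396.3 − 70.19 = 326.1 lb

LOI loss = 70.19 lb; glass = 326.1 lb; yield = 82.29%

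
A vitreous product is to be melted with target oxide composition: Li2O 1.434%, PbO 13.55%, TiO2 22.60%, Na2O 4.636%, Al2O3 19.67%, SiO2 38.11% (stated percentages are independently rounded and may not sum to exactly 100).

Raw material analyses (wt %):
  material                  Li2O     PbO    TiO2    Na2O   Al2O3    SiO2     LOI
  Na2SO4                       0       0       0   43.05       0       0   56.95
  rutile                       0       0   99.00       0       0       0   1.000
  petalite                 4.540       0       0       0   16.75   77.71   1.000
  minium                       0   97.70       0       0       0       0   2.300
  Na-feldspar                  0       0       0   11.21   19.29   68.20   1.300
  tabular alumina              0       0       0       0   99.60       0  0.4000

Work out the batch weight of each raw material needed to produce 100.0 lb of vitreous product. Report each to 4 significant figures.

Values along the way are printed (rounded to 4 significant figures) alongside each step; each numeric step maintains exact precision at all times; exactly one rounding is applied to every reported value; the derived quantities are re-derived in full float precision (net glass mass, yield, ignition loss, the totals, six oxide percentages) using the weight values on 100.0 lb of glass as quoted within question or answer.
Oxide mass targets, per 100.0 lb vitreous product:
  Li2O: 1.434% × 100.0 = 1.434 lb
  PbO: 13.55% × 100.0 = 13.55 lb
  TiO2: 22.60% × 100.0 = 22.60 lb
  Na2O: 4.636% × 100.0 = 4.636 lb
  Al2O3: 19.67% × 100.0 = 19.67 lb
  SiO2: 38.11% × 100.0 = 38.11 lb
Checking each oxide sum given the weights on record, under the basis named above (summed amounts equal target values up to rounding of the answer):
  Li2O: 31.59·0.04540 = 1.434 lb (target 1.434 lb)
  PbO: 13.87·0.9770 = 13.55 lb (target 13.55 lb)
  TiO2: 22.83·0.9900 = 22.60 lb (target 22.60 lb)
  Na2O: 5.590·0.4305 + 19.89·0.1121 = 4.636 lb (target 4.636 lb)
  Al2O3: 31.59·0.1675 + 19.89·0.1929 + 10.59·0.9960 = 19.68 lb (target 19.67 lb)
  SiO2: 31.59·0.7771 + 19.89·0.6820 = 38.11 lb (target 38.11 lb)
Glass-mass sanity pass: the batch minus its LOI: 100.0 lb (per-oxide target masses sum to 100.0 lb; versus the stated basis of 100.0 lb — a pure rounding effect).
Batch grand total — Σ batch = 104.4 lb; LOI removed, Σ of batch·LOI: 4.348 lb; the yield ratio, glass ÷ batch: 95.83%.

Batch per 100.0 lb vitreous product:
  Na2SO4: 5.590 lb
  rutile: 22.83 lb
  petalite: 31.59 lb
  minium: 13.87 lb
  Na-feldspar: 19.89 lb
  tabular alumina: 10.59 lb
Total batch = 104.4 lb; LOI loss = 4.348 lb; yield = 95.83%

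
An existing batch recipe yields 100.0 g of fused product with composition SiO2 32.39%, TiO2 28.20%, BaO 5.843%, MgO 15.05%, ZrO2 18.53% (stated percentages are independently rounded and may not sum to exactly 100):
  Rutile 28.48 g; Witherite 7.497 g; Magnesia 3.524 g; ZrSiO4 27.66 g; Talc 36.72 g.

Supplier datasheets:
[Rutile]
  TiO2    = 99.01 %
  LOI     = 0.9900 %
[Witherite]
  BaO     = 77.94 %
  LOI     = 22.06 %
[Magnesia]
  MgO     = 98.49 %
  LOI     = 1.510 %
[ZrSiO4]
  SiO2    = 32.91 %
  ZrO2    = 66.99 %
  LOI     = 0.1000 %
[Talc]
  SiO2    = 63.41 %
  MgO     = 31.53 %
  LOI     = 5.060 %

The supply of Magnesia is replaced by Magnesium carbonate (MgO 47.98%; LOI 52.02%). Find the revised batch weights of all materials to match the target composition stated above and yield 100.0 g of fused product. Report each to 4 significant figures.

The intermediate values are displayed rounded to four significant figures on the page; all internal work holds full float precision in all steps — each reported value sees exactly one rounding. The derived quantities, including the totals, yield, LOI, glass mass, five oxide percentages, are carried from the weighed amounts for 100.0 g of glass at full precision exactly as printed in the problem or the answer.
Oxide mass targets, per 100.0 g fused product:
  SiO2: 32.39% × 100.0 = 32.39 g
  TiO2: 28.20% × 100.0 = 28.20 g
  BaO: 5.843% × 100.0 = 5.843 g
  MgO: 15.05% × 100.0 = 15.05 g
  ZrO2: 18.53% × 100.0 = 18.53 g
A balance pass over the oxides, from the weights as reported, under the basis named above (delivered sums recover each target within answer rounding):
  SiO2: 27.66·0.3291 + 36.72·0.6341 = 32.39 g (target 32.39 g)
  TiO2: 28.48·0.9901 = 28.20 g (target 28.20 g)
  BaO: 7.497·0.7794 = 5.843 g (target 5.843 g)
  MgO: 7.234·0.4798 + 36.72·0.3153 = 15.05 g (target 15.05 g)
  ZrO2: 27.66·0.6699 = 18.53 g (target 18.53 g)
Glass-mass closure: whole batch net of LOI = 100.0 g (targets for the oxides total 100.0 g; the stated basis being 100.0 g — differing by rounding only).
Total batch = Σ batch = 107.6 g; Σ batch·LOI gives LOI loss = 7.585 g; as yield: glass ÷ batch → 92.95%.

Revised batch per 100.0 g fused product:
  Rutile: 28.48 g
  Witherite: 7.497 g
  Magnesium carbonate: 7.234 g
  ZrSiO4: 27.66 g
  Talc: 36.72 g
Total batch = 107.6 g; LOI loss = 7.585 g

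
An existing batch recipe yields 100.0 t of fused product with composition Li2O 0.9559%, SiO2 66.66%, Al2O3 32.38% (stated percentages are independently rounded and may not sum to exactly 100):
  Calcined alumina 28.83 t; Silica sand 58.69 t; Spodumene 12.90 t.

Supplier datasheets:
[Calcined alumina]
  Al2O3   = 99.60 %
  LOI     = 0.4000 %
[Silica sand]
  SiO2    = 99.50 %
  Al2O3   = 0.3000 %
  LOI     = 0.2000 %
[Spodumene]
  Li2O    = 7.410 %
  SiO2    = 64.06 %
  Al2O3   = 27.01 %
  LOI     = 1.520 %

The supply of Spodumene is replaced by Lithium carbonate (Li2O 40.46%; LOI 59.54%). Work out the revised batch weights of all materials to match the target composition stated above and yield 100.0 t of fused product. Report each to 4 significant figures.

Revised batch per 100.0 t fused product:
  Calcined alumina: 32.31 t
  Silica sand: 66.99 t
  Lithium carbonate: 2.363 t
Total batch = 101.7 t; LOI loss = 1.670 t

The working math maintains exact precision in all steps; working values are displayed rounded to 4 significant figures in the working; every reported result receives exactly one rounding; all derived quantities (the totals, net glass mass, three oxide percentages, ignition loss, the yield) are rebuilt starting from the weights for 100.0 t of glass at full precision, precisely as stated by the problem or the answer.
Target oxide masses per 100.0 t fused product:
  Li2O: 0.9559% × 100.0 = 0.9559 t
  SiO2: 66.66% × 100.0 = 66.66 t
  Al2O3: 32.38% × 100.0 = 32.38 t
Balance tally, oxide-wise, with the batch weights as given, per the basis as stated (summed amounts equal target values exact up to rounding of places):
  Li2O: 2.363·0.4046 = 0.9561 t (target 0.9559 t)
  SiO2: 66.99·0.9950 = 66.66 t (target 66.66 t)
  Al2O3: 32.31·0.9960 + 66.99·0.003000 = 32.38 t (target 32.38 t)
Mass balance on the glass: total batch − LOI = 99.99 t (targets for the oxides total 100.0 t; with the basis standing at 100.0 t — rounding explains the deltas).
Summing the batch: Σ batch = 101.7 t; LOI loss = Σ batch·LOI = 1.670 t; yield = glass ÷ total batch = 98.36%.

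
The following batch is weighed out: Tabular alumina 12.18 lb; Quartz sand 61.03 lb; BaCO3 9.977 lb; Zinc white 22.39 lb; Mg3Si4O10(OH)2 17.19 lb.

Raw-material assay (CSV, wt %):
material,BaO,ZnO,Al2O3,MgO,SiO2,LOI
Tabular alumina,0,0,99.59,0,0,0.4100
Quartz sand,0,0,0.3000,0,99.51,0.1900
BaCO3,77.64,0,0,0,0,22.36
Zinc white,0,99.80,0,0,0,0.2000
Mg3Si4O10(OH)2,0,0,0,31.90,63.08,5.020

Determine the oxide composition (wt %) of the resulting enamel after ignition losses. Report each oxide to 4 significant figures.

Glass mass = 119.5 lb (batch 122.8 − LOI 3.304).
Composition: BaO 6.484%, ZnO 18.70%, Al2O3 10.31%, MgO 4.590%, SiO2 59.91%

Values along the way are shown rounded to 4 significant digits in the printout; each numeric step carries full float precision throughout — a single rounding finalizes every reported number — all derived quantities (the yield, ignition loss, glass mass, the five compositions, totals) are recomputed from the batch weights per 119.5 lb of glass at full precision as written in the question or the answer.
Per-oxide mass from batch:
  BaO: 9.977·0.7764 = 7.746 lb
  ZnO: 22.39·0.9980 = 22.35 lb
  Al2O3: 12.18·0.9959 + 61.03·0.003000 = 12.31 lb
  MgO: 17.19·0.3190 = 5.484 lb
  SiO2: 61.03·0.9951 + 17.19·0.6308 = 71.57 lb
LOI: 12.18·0.004100 + 61.03·0.001900 + 9.977·0.2236 + 22.39·0.002000 + 17.19·0.05020 = 3.304 lb
Glass = total batch minus LOI = 122.8 − 3.304 = 119.5 lb (equal to the oxide-mass sum)
percent by weight: oxide/glass ×100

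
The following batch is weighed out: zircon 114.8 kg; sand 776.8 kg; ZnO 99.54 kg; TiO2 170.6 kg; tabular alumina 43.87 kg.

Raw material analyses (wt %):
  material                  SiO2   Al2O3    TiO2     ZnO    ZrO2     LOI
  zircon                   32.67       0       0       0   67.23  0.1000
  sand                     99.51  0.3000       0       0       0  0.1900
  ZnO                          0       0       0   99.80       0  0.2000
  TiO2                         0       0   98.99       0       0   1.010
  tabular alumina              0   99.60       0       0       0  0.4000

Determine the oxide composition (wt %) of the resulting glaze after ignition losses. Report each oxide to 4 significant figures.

Each numeric step carries full precision from start to finish — working values are printed rounded to 4 significant figures as written; a single rounding completes each reported value — all derived quantities are computed in full float precision (glass mass, the five compositions, LOI, the yield, the totals) starting from the weights per 1202 kg of glass exactly as shown in either problem or answer.
What the batch supplies per oxide:
  SiO2: 114.8·0.3267 + 776.8·0.9951 = 810.5 kg
  Al2O3: 776.8·0.003000 + 43.87·0.9960 = 46.02 kg
  TiO2: 170.6·0.9899 = 168.9 kg
  ZnO: 99.54·0.9980 = 99.34 kg
  ZrO2: 114.8·0.6723 = 77.18 kg
LOI: 114.8·0.001000 + 776.8·0.001900 + 99.54·0.002000 + 170.6·0.01010 + 43.87·0.004000 = 3.688 kg
The glass mass, total less LOI, = 1206 − 3.688 = 1202 kg (the oxide masses sum to this)
wt % = 100 × oxide mass / glass mass

Glass mass = 1202 kg (batch 1206 − LOI 3.688).
Composition: SiO2 67.43%, Al2O3 3.829%, TiO2 14.05%, ZnO 8.265%, ZrO2 6.421%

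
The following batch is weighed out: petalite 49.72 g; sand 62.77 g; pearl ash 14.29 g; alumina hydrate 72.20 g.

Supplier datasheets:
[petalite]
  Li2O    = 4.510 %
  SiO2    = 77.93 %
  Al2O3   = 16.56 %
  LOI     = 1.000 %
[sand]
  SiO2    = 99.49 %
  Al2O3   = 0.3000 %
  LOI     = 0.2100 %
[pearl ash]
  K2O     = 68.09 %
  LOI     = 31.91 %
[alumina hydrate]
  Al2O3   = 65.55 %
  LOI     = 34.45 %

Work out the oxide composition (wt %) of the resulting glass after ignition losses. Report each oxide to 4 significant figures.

The intermediate values are shown, rounded to four significant figures, when written out — the working math keeps full float precision throughout; exactly one rounding lands on every reported result — all derived quantities (LOI, the totals, the yield, four oxide percentages, net glass mass) are recomputed at exact precision from the weighed amounts on 168.9 g of glass as set out in the problem or answer text.
Oxide-by-oxide delivered mass:
  Li2O: 49.72·0.04510 = 2.242 g
  SiO2: 49.72·0.7793 + 62.77·0.9949 = 101.2 g
  Al2O3: 49.72·0.1656 + 62.77·0.003000 + 72.20·0.6555 = 55.75 g
  K2O: 14.29·0.6809 = 9.730 g
LOI: 49.72·0.01000 + 62.77·0.002100 + 14.29·0.3191 + 72.20·0.3445 = 30.06 g
Resulting glass, batch − LOI: 199.0 − 30.06 = 168.9 g (consistent with Σ oxide mass)
oxide / glass × 100 gives the wt %

Glass mass = 168.9 g (batch 199.0 − LOI 30.06).
Composition: Li2O 1.327%, SiO2 59.91%, Al2O3 33.00%, K2O 5.760%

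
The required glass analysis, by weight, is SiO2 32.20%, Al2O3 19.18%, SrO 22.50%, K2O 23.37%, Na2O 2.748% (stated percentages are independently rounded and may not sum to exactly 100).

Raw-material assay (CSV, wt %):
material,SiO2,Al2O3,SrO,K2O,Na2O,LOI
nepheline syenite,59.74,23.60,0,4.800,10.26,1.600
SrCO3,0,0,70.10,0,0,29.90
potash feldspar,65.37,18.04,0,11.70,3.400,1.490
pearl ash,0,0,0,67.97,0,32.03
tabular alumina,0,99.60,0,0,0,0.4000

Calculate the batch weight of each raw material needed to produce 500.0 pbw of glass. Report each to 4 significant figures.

Batch per 500.0 pbw glass:
  nepheline syenite: 75.02 pbw
  SrCO3: 160.5 pbw
  potash feldspar: 177.7 pbw
  pearl ash: 136.0 pbw
  tabular alumina: 46.32 pbw
Total batch = 595.5 pbw; LOI loss = 95.58 pbw; yield = 83.95%

Intermediates are shown rounded to 4 significant figures — full precision is maintained through every step. Each reported figure undergoes a single rounding. All derived quantities (five oxide percentages, the yield, glass mass, ignition loss, the totals) are recomputed at exact precision starting from the weights per 500.0 pbw of glass, as quoted within the question or the answer.
Target masses of each oxide per 500.0 pbw glass:
  SiO2: 32.20% × 500.0 = 161.0 pbw
  Al2O3: 19.18% × 500.0 = 95.90 pbw
  SrO: 22.50% × 500.0 = 112.5 pbw
  K2O: 23.37% × 500.0 = 116.8 pbw
  Na2O: 2.748% × 500.0 = 13.74 pbw
Checking each oxide sum applying the batch weights above, against the basis in use (summed amounts equal target values net of answer rounding effects):
  SiO2: 75.02·0.5974 + 177.7·0.6537 = 161.0 pbw (target 161.0 pbw)
  Al2O3: 75.02·0.2360 + 177.7·0.1804 + 46.32·0.9960 = 95.90 pbw (target 95.90 pbw)
  SrO: 160.5·0.7010 = 112.5 pbw (target 112.5 pbw)
  K2O: 75.02·0.04800 + 177.7·0.1170 + 136.0·0.6797 = 116.8 pbw (target 116.8 pbw)
  Na2O: 75.02·0.1026 + 177.7·0.03400 = 13.74 pbw (target 13.74 pbw)
Auditing the glass mass value: Σ batch − LOI loss = 500.0 pbw (oxide target masses add up to 500.0 pbw; stated basis 500.0 pbw — rounding explains the deltas).
Whole-batch sum: Σ batch = 595.5 pbw; the LOI term Σ batch·LOI equals 95.58 pbw; the yield ratio, glass ÷ batch: 83.95%.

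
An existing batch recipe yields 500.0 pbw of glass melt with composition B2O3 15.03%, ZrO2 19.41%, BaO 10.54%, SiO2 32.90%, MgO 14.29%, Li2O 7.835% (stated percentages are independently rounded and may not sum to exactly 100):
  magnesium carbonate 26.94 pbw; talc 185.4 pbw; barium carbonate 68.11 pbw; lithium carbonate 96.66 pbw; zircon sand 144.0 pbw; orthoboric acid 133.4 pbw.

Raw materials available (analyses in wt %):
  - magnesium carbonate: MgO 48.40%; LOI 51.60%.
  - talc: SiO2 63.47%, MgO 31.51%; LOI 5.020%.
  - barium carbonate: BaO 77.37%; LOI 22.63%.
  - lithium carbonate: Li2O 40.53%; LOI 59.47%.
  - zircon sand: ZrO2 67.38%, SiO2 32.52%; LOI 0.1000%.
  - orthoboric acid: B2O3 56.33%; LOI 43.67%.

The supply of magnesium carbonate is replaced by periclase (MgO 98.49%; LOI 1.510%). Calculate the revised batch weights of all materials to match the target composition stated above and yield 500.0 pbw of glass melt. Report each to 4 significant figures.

Revised batch per 500.0 pbw glass melt:
  periclase: 13.24 pbw
  talc: 185.4 pbw
  barium carbonate: 68.11 pbw
  lithium carbonate: 96.66 pbw
  zircon sand: 144.0 pbw
  orthoboric acid: 133.4 pbw
Total batch = 640.8 pbw; LOI loss = 140.8 pbw

Mid-chain values are shown with 4-significant-figure rounding in the printout; each numeric step keeps full float precision in every operation. A single rounding yields every reported number; derived quantities (net glass mass, yield, ignition loss, the six compositions, totals) are re-derived from the batch weights for 500.0 pbw of glass in exact precision precisely as stated by the question or the answer.
Oxide mass targets, per 500.0 pbw glass melt:
  B2O3: 15.03% × 500.0 = 75.15 pbw
  ZrO2: 19.41% × 500.0 = 97.05 pbw
  BaO: 10.54% × 500.0 = 52.70 pbw
  SiO2: 32.90% × 500.0 = 164.5 pbw
  MgO: 14.29% × 500.0 = 71.45 pbw
  Li2O: 7.835% × 500.0 = 39.17 pbw
Mass-balance tally per oxide with the batch weights as given, under the basis named above (delivered sums recover each target exact up to rounding of places):
  B2O3: 133.4·0.5633 = 75.14 pbw (target 75.15 pbw)
  ZrO2: 144.0·0.6738 = 97.03 pbw (target 97.05 pbw)
  BaO: 68.11·0.7737 = 52.70 pbw (target 52.70 pbw)
  SiO2: 185.4·0.6347 + 144.0·0.3252 = 164.5 pbw (target 164.5 pbw)
  MgO: 13.24·0.9849 + 185.4·0.3151 = 71.46 pbw (target 71.45 pbw)
  Li2O: 96.66·0.4053 = 39.18 pbw (target 39.17 pbw)
Consistency of the glass mass: whole batch net of LOI = 500.0 pbw (summing oxide targets gives 500.0 pbw; with the basis standing at 500.0 pbw — rounding explains the deltas).
Whole-batch sum: Σ batch = 640.8 pbw; loss to ignition Σ batch·LOI = 140.8 pbw; the yield ratio, glass ÷ batch: 78.03%.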